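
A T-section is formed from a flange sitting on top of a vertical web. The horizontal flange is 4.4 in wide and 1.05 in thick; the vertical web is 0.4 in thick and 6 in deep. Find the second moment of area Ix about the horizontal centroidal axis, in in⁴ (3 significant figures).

Split into non-overlapping primitives; take the origin at the lower-left of the bounding box.
Flange: 4.4 × 1.05, A = 4.62 in², y = 6.525 in, Ī = 0.42446 in⁴.
Web: 0.4 × 6, A = 2.4 in², y = 3 in, Ī = 7.2 in⁴.
Centroid: ȳ = ΣA·y / ΣA = 5.3199 in.
Transfer each piece to the horizontal centroidal axis using Ī + A·d² with d = y − 5.3199:
  flange: d = 1.2051 in → contributes +7.1342 in⁴
  web: d = -2.3199 in → contributes +20.116 in⁴
Total I = 27.251 in⁴.

Ix ≈ 27.3 in⁴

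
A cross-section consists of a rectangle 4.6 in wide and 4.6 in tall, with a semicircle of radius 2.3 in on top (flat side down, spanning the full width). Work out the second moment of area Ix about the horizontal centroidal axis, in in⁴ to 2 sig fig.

Ix ≈ 100 in⁴

Break the section into simple shapes (no overlaps), measuring from the bottom-left corner of the bounding box.
Rectangular body: 4.6 × 4.6, A = 21.16 in², y = 2.3 in, Ī = 37.31 in⁴.
Semicircular cap: semicircle r = 2.3, A = 8.31 in², y = 5.576 in, Ī = 3.071 in⁴.
Centroid: ȳ = ΣA·y / ΣA = 3.224 in.
Transfer each piece to the horizontal centroidal axis using Ī + A·d² with d = y − 3.224:
  rectangular body: d = -0.9238 in → contributes +55.37 in⁴
  semicircular cap: d = 2.352 in → contributes +49.05 in⁴
Total I = 104.4 in⁴.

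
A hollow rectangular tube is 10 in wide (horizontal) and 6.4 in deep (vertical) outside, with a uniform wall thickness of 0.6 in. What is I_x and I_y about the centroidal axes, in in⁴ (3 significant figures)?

Split into non-overlapping primitives; take the origin at the lower-left of the bounding box.
Outer rectangle: 10 × 6.4, A = 64 in², y = 3.2 in, Ī = 218.45 in⁴.
Inner void (subtracted): 8.8 × 5.2, A = 45.76 in², y = 3.2 in, Ī = 103.11 in⁴.
By symmetry the centroid is at mid-height, ȳ = 3.2 in.
All pieces are centred on the centroidal x-axis, so I = ΣĪ (holes subtracted) = 115.34 in⁴.
Repeating about the centroidal y-axis gives I_y = 238.03 in⁴.

I_x ≈ 115 in⁴, I_y ≈ 238 in⁴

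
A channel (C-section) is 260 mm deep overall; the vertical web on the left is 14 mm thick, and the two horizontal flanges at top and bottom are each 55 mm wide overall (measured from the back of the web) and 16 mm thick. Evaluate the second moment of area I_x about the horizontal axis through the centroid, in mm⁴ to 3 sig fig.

I_x ≈ 4.01 × 10⁷ mm⁴

Break the section into simple shapes (no overlaps), measuring from the bottom-left corner of the bounding box.
Web: 14 × 260, A = 3 640 mm², y = 130 mm, Ī = 20 505 333 mm⁴.
Top flange (beyond web): 41 × 16, A = 656 mm², y = 252 mm, Ī = 13 995 mm⁴.
Bottom flange (beyond web): 41 × 16, A = 656 mm², y = 8 mm, Ī = 13 995 mm⁴.
By symmetry the centroid is at mid-height, ȳ = 130 mm.
Transfer each piece to the horizontal axis through the centroid using Ī + A·d² with d = y − 130:
  web: d = 0 mm → contributes +20 505 333 mm⁴
  top flange (beyond web): d = 122 mm → contributes +9 777 899 mm⁴
  bottom flange (beyond web): d = -122 mm → contributes +9 777 899 mm⁴
Total I = 40 061 131 mm⁴.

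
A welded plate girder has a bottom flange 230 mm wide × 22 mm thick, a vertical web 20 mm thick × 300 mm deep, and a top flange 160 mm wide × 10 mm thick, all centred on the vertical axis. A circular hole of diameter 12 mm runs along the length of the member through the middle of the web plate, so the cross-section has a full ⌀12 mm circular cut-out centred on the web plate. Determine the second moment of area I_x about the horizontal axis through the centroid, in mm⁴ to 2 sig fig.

Treat the section as a set of non-overlapping primitives; coordinates are from the bounding-box lower-left.
Bottom plate: 230 × 22, A = 5 060 mm², y = 11 mm, Ī = 204 087 mm⁴.
Web plate: 20 × 300, A = 6 000 mm², y = 172 mm, Ī = 45 000 000 mm⁴.
Top plate: 160 × 10, A = 1 600 mm², y = 327 mm, Ī = 13 333 mm⁴.
Hole (subtracted): ⌀12, A = 113.1 mm², y = 172 mm, Ī = 1 018 mm⁴.
Centroid: ȳ = ΣA·y / ΣA = 126.8 mm.
Transfer each piece to the horizontal axis through the centroid using Ī + A·d² with d = y − 126.8:
  bottom plate: d = -115.8 mm → contributes +68 099 836 mm⁴
  web plate: d = 45.16 mm → contributes +57 238 362 mm⁴
  top plate: d = 200.2 mm → contributes +64 117 912 mm⁴
  hole: d = 45.16 mm → contributes −231 706 mm⁴
Total I = 189 224 405 mm⁴.

I_x ≈ 1.9 × 10⁸ mm⁴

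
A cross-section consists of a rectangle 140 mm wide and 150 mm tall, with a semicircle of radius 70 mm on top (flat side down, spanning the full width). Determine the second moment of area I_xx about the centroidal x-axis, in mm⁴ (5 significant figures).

Break the section into simple shapes (no overlaps), measuring from the bottom-left corner of the bounding box.
Rectangular body: 140 × 150, A = 21 000 mm², y = 75 mm, Ī = 39 375 000 mm⁴.
Semicircular cap: semicircle r = 70, A = 7696.902 mm², y = 179.7089 mm, Ī = 2 635 265 mm⁴.
Centroid: ȳ = ΣA·y / ΣA = 103.0844 mm.
Transfer each piece to the centroidal x-axis using Ī + A·d² with d = y − 103.0844:
  rectangular body: d = -28.08437 mm → contributes +55 938 365 mm⁴
  semicircular cap: d = 76.62456 mm → contributes +47 826 259 mm⁴
Total I = 103 764 624 mm⁴.

I_xx ≈ 1.0376 × 10⁸ mm⁴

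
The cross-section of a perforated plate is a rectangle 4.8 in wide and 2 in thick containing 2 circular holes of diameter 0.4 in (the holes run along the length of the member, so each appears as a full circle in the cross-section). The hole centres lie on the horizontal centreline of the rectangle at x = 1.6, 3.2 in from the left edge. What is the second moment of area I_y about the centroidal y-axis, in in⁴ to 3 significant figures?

Treat the section as a set of non-overlapping primitives; coordinates are from the bounding-box lower-left.
Plate: 4.8 × 2, A = 9.6 in², x = 2.4 in, Ī = 18.432 in⁴.
Hole 1 (subtracted): ⌀0.4, A = 0.12566 in², x = 1.6 in, Ī = 0.0012566 in⁴.
Hole 2 (subtracted): ⌀0.4, A = 0.12566 in², x = 3.2 in, Ī = 0.0012566 in⁴.
By symmetry the centroid is at mid-width, x̄ = 2.4 in.
Transfer each piece to the centroidal y-axis using Ī + A·d² with d = x − 2.4:
  plate: d = 0 in → contributes +18.432 in⁴
  hole 1: d = -0.8 in → contributes −0.081681 in⁴
  hole 2: d = 0.8 in → contributes −0.081681 in⁴
Total I = 18.269 in⁴.

I_y ≈ 18.3 in⁴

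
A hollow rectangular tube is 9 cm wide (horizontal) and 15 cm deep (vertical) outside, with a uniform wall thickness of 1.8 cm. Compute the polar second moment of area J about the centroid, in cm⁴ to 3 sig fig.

J ≈ 2630 cm⁴

Decompose the section into non-overlapping parts with the origin at the bottom-left of its bounding rectangle.
Outer rectangle: 9 × 15, A = 135 cm², y = 7.5 cm, Ī = 2531.3 cm⁴.
Inner void (subtracted): 5.4 × 11.4, A = 61.56 cm², y = 7.5 cm, Ī = 666.69 cm⁴.
By symmetry the centroid is at mid-height, ȳ = 7.5 cm.
All pieces are centred on the centroidal x-axis, so I = ΣĪ (holes subtracted) = 1864.6 cm⁴.
Repeating about the centroidal y-axis gives I_y = 761.66 cm⁴.
Polar second moment: J = I_x + I_y = 2626.2 cm⁴.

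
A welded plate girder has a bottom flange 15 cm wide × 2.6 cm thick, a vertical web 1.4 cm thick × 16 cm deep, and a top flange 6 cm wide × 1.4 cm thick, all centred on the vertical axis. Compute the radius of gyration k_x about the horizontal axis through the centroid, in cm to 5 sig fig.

k_x ≈ 6.8846 cm

Treat the section as a set of non-overlapping primitives; coordinates are from the bounding-box lower-left.
Bottom plate: 15 × 2.6, A = 39 cm², y = 1.3 cm, Ī = 21.97 cm⁴.
Web plate: 1.4 × 16, A = 22.4 cm², y = 10.6 cm, Ī = 477.8667 cm⁴.
Top plate: 6 × 1.4, A = 8.4 cm², y = 19.3 cm, Ī = 1.372 cm⁴.
Centroid: ȳ = ΣA·y / ΣA = 6.450716 cm.
Transfer each piece to the horizontal axis through the centroid using Ī + A·d² with d = y − 6.450716:
  bottom plate: d = -5.150716 cm → contributes +1056.635 cm⁴
  web plate: d = 4.149284 cm → contributes +863.5175 cm⁴
  top plate: d = 12.84928 cm → contributes +1388.246 cm⁴
Total I = 3308.399 cm⁴.
Radius of gyration: k = √(I/A) = √(3308.399 / 69.8) = 6.88464 cm.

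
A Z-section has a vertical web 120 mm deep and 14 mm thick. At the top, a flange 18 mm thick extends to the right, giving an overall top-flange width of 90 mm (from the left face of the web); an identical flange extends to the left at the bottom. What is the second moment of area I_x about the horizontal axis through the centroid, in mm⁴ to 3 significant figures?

Decompose the section into non-overlapping parts with the origin at the bottom-left of its bounding rectangle.
Web: 14 × 120, A = 1 680 mm², y = 60 mm, Ī = 2 016 000 mm⁴.
Top flange (beyond web): 76 × 18, A = 1 368 mm², y = 111 mm, Ī = 36 936 mm⁴.
Bottom flange (beyond web): 76 × 18, A = 1 368 mm², y = 9 mm, Ī = 36 936 mm⁴.
Centroid: ȳ = ΣA·y / ΣA = 60 mm.
Transfer each piece to the horizontal axis through the centroid using Ī + A·d² with d = y − 60:
  web: d = 0 mm → contributes +2 016 000 mm⁴
  top flange (beyond web): d = 51 mm → contributes +3 595 104 mm⁴
  bottom flange (beyond web): d = -51 mm → contributes +3 595 104 mm⁴
Total I = 9 206 208 mm⁴.

I_x ≈ 9.21 × 10⁶ mm⁴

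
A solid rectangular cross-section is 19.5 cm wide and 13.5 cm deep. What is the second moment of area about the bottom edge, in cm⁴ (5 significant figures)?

I_base ≈ 1.5992 × 10⁴ cm⁴

The section: 19.5 × 13.5, A = 263.25 cm², y = 6.75 cm, Ī = 3998.109 cm⁴.
Transfer it to the bottom edge using Ī + A·d² with d = y − 0:
  the section: d = 6.75 cm → contributes +15992.44 cm⁴
Total I = 15992.44 cm⁴.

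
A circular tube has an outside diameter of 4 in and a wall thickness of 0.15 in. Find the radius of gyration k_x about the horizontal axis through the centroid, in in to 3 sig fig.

k_x ≈ 1.36 in

Break the section into simple shapes (no overlaps), measuring from the bottom-left corner of the bounding box.
Outer circle: ⌀4, A = 12.566 in², y = 2 in, Ī = 12.566 in⁴.
Bore (subtracted): ⌀3.7, A = 10.752 in², y = 2 in, Ī = 9.1998 in⁴.
By symmetry the centroid is at mid-height, ȳ = 2 in.
All pieces are centred on the horizontal axis through the centroid, so I = ΣĪ (holes subtracted) = 3.3666 in⁴.
Radius of gyration: k = √(I/A) = √(3.3666 / 1.8143) = 1.3622 in.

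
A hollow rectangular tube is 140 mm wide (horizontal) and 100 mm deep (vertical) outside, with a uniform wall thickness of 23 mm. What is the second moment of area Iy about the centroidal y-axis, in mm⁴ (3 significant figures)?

Decompose the section into non-overlapping parts with the origin at the bottom-left of its bounding rectangle.
Outer rectangle: 140 × 100, A = 14 000 mm², x = 70 mm, Ī = 22 866 667 mm⁴.
Inner void (subtracted): 94 × 54, A = 5 076 mm², x = 70 mm, Ī = 3 737 628 mm⁴.
By symmetry the centroid is at mid-width, x̄ = 70 mm.
All pieces are centred on the centroidal y-axis, so I = ΣĪ (holes subtracted) = 19 129 039 mm⁴.

Iy ≈ 1.91 × 10⁷ mm⁴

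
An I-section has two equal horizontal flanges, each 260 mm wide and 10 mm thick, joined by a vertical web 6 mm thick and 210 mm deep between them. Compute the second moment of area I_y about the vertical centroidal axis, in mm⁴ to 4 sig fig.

I_y ≈ 2.930 × 10⁷ mm⁴

Break the section into simple shapes (no overlaps), measuring from the bottom-left corner of the bounding box.
Bottom flange: 260 × 10, A = 2 600 mm², x = 130 mm, Ī = 14 646 667 mm⁴.
Web: 6 × 210, A = 1 260 mm², x = 130 mm, Ī = 3 780 mm⁴.
Top flange: 260 × 10, A = 2 600 mm², x = 130 mm, Ī = 14 646 667 mm⁴.
By symmetry the centroid is at mid-width, x̄ = 130 mm.
All pieces are centred on the vertical centroidal axis, so I = ΣĪ = 29 297 113 mm⁴.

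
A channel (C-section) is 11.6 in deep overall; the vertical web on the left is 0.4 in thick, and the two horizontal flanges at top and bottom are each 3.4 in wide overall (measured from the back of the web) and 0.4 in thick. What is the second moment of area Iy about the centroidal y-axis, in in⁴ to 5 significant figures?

Iy ≈ 6.4333 in⁴

Break the section into simple shapes (no overlaps), measuring from the bottom-left corner of the bounding box.
Web: 0.4 × 11.6, A = 4.64 in², x = 0.2 in, Ī = 0.06186667 in⁴.
Top flange (beyond web): 3 × 0.4, A = 1.2 in², x = 1.9 in, Ī = 0.9 in⁴.
Bottom flange (beyond web): 3 × 0.4, A = 1.2 in², x = 1.9 in, Ī = 0.9 in⁴.
Centroid: x̄ = ΣA·x / ΣA = 0.7795455 in.
Transfer each piece to the centroidal y-axis using Ī + A·d² with d = x − 0.7795455:
  web: d = -0.5795455 in → contributes +1.620317 in⁴
  top flange (beyond web): d = 1.120455 in → contributes +2.406502 in⁴
  bottom flange (beyond web): d = 1.120455 in → contributes +2.406502 in⁴
Total I = 6.433321 in⁴.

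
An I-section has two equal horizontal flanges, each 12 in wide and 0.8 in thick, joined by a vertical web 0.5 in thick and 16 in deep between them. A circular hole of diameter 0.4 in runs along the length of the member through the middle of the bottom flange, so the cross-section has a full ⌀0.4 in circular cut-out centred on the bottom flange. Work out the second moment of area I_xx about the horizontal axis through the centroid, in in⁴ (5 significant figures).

Decompose the section into non-overlapping parts with the origin at the bottom-left of its bounding rectangle.
Bottom flange: 12 × 0.8, A = 9.6 in², y = 0.4 in, Ī = 0.512 in⁴.
Web: 0.5 × 16, A = 8 in², y = 8.8 in, Ī = 170.6667 in⁴.
Top flange: 12 × 0.8, A = 9.6 in², y = 17.2 in, Ī = 0.512 in⁴.
Hole (subtracted): ⌀0.4, A = 0.1256637 in², y = 0.4 in, Ī = 0.001256637 in⁴.
Centroid: ȳ = ΣA·y / ΣA = 8.838988 in.
Transfer each piece to the horizontal axis through the centroid using Ī + A·d² with d = y − 8.838988:
  bottom flange: d = -8.438988 in → contributes +684.1906 in⁴
  web: d = -0.03898803 in → contributes +170.6788 in⁴
  top flange: d = 8.361012 in → contributes +671.6146 in⁴
  hole: d = -8.438988 in → contributes −8.950588 in⁴
Total I = 1517.533 in⁴.

I_xx ≈ 1517.5 in⁴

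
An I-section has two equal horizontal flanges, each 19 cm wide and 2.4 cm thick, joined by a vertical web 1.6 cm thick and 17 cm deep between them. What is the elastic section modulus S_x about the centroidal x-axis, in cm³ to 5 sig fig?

S_x ≈ 851.36 cm³

Break the section into simple shapes (no overlaps), measuring from the bottom-left corner of the bounding box.
Bottom flange: 19 × 2.4, A = 45.6 cm², y = 1.2 cm, Ī = 21.888 cm⁴.
Web: 1.6 × 17, A = 27.2 cm², y = 10.9 cm, Ī = 655.0667 cm⁴.
Top flange: 19 × 2.4, A = 45.6 cm², y = 20.6 cm, Ī = 21.888 cm⁴.
By symmetry the centroid is at mid-height, ȳ = 10.9 cm.
Transfer each piece to the centroidal x-axis using Ī + A·d² with d = y − 10.9:
  bottom flange: d = -9.7 cm → contributes +4312.392 cm⁴
  web: d = 0 cm → contributes +655.0667 cm⁴
  top flange: d = 9.7 cm → contributes +4312.392 cm⁴
Total I = 9279.851 cm⁴.
Extreme fibre distance c = 10.9 cm; S = I/c = 851.3624 cm³.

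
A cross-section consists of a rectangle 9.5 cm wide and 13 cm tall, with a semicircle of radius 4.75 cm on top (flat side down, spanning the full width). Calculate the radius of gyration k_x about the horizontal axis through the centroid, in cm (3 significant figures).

Split into non-overlapping primitives; take the origin at the lower-left of the bounding box.
Rectangular body: 9.5 × 13, A = 123.5 cm², y = 6.5 cm, Ī = 1739.3 cm⁴.
Semicircular cap: semicircle r = 4.75, A = 35.441 cm², y = 15.016 cm, Ī = 55.874 cm⁴.
Centroid: ȳ = ΣA·y / ΣA = 8.3989 cm.
Transfer each piece to the horizontal axis through the centroid using Ī + A·d² with d = y − 8.3989:
  rectangular body: d = -1.8989 cm → contributes +2184.6 cm⁴
  semicircular cap: d = 6.6171 cm → contributes +1607.7 cm⁴
Total I = 3792.3 cm⁴.
Radius of gyration: k = √(I/A) = √(3792.3 / 158.94) = 4.8846 cm.

k_x ≈ 4.88 cm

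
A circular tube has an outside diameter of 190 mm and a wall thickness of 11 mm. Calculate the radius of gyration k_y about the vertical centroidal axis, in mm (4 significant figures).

Treat the section as a set of non-overlapping primitives; coordinates are from the bounding-box lower-left.
Outer circle: ⌀190, A = 28352.9 mm², x = 95 mm, Ī = 63 971 171 mm⁴.
Bore (subtracted): ⌀168, A = 22167.1 mm², x = 95 mm, Ī = 39 102 725 mm⁴.
By symmetry the centroid is at mid-width, x̄ = 95 mm.
All pieces are centred on the vertical centroidal axis, so I = ΣĪ (holes subtracted) = 24 868 446 mm⁴.
Radius of gyration: k = √(I/A) = √(24 868 446 / 6185.8) = 63.4054 mm.

k_y ≈ 63.41 mm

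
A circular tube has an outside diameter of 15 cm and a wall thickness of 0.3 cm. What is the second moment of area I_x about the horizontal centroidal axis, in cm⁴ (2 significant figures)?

Decompose the section into non-overlapping parts with the origin at the bottom-left of its bounding rectangle.
Outer circle: ⌀15, A = 176.7 cm², y = 7.5 cm, Ī = 2 485 cm⁴.
Bore (subtracted): ⌀14.4, A = 162.9 cm², y = 7.5 cm, Ī = 2 111 cm⁴.
By symmetry the centroid is at mid-height, ȳ = 7.5 cm.
All pieces are centred on the horizontal centroidal axis, so I = ΣĪ (holes subtracted) = 374.4 cm⁴.

I_x ≈ 370 cm⁴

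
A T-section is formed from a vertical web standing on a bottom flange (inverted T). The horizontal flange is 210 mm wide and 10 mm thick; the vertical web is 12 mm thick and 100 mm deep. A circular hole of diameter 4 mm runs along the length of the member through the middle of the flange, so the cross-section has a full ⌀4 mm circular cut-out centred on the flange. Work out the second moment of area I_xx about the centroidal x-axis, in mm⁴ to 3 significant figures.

I_xx ≈ 3.32 × 10⁶ mm⁴

Treat the section as a set of non-overlapping primitives; coordinates are from the bounding-box lower-left.
Flange: 210 × 10, A = 2 100 mm², y = 5 mm, Ī = 17 500 mm⁴.
Web: 12 × 100, A = 1 200 mm², y = 60 mm, Ī = 1 000 000 mm⁴.
Hole (subtracted): ⌀4, A = 12.566 mm², y = 5 mm, Ī = 12.566 mm⁴.
Centroid: ȳ = ΣA·y / ΣA = 25.076 mm.
Transfer each piece to the centroidal x-axis using Ī + A·d² with d = y − 25.076:
  flange: d = -20.076 mm → contributes +863 934 mm⁴
  web: d = 34.924 mm → contributes +2 463 585 mm⁴
  hole: d = -20.076 mm → contributes −5077.6 mm⁴
Total I = 3 322 442 mm⁴.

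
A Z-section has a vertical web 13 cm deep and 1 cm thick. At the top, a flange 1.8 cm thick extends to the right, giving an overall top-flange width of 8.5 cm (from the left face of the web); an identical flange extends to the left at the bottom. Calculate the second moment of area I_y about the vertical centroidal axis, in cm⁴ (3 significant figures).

I_y ≈ 615 cm⁴

Split into non-overlapping primitives; take the origin at the lower-left of the bounding box.
Web: 1 × 13, A = 13 cm², x = 8 cm, Ī = 1.0833 cm⁴.
Top flange (beyond web): 7.5 × 1.8, A = 13.5 cm², x = 12.25 cm, Ī = 63.281 cm⁴.
Bottom flange (beyond web): 7.5 × 1.8, A = 13.5 cm², x = 3.75 cm, Ī = 63.281 cm⁴.
Centroid: x̄ = ΣA·x / ΣA = 8 cm.
Transfer each piece to the vertical centroidal axis using Ī + A·d² with d = x − 8:
  web: d = 0 cm → contributes +1.0833 cm⁴
  top flange (beyond web): d = 4.25 cm → contributes +307.13 cm⁴
  bottom flange (beyond web): d = -4.25 cm → contributes +307.13 cm⁴
Total I = 615.33 cm⁴.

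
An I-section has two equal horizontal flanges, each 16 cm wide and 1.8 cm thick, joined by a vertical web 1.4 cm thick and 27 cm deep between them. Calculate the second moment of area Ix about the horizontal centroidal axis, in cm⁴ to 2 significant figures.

Decompose the section into non-overlapping parts with the origin at the bottom-left of its bounding rectangle.
Bottom flange: 16 × 1.8, A = 28.8 cm², y = 0.9 cm, Ī = 7.776 cm⁴.
Web: 1.4 × 27, A = 37.8 cm², y = 15.3 cm, Ī = 2 296 cm⁴.
Top flange: 16 × 1.8, A = 28.8 cm², y = 29.7 cm, Ī = 7.776 cm⁴.
By symmetry the centroid is at mid-height, ȳ = 15.3 cm.
Transfer each piece to the horizontal centroidal axis using Ī + A·d² with d = y − 15.3:
  bottom flange: d = -14.4 cm → contributes +5 980 cm⁴
  web: d = 0 cm → contributes +2 296 cm⁴
  top flange: d = 14.4 cm → contributes +5 980 cm⁴
Total I = 14 256 cm⁴.

Ix ≈ 1.4 × 10⁴ cm⁴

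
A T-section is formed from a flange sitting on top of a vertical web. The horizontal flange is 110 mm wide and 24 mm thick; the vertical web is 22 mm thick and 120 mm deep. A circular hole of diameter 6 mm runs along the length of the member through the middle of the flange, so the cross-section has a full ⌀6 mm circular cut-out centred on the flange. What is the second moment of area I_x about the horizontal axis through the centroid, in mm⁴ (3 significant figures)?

I_x ≈ 1.01 × 10⁷ mm⁴

Treat the section as a set of non-overlapping primitives; coordinates are from the bounding-box lower-left.
Flange: 110 × 24, A = 2 640 mm², y = 132 mm, Ī = 126 720 mm⁴.
Web: 22 × 120, A = 2 640 mm², y = 60 mm, Ī = 3 168 000 mm⁴.
Hole (subtracted): ⌀6, A = 28.274 mm², y = 132 mm, Ī = 63.617 mm⁴.
Centroid: ȳ = ΣA·y / ΣA = 95.806 mm.
Transfer each piece to the horizontal axis through the centroid using Ī + A·d² with d = y − 95.806:
  flange: d = 36.194 mm → contributes +3 585 100 mm⁴
  web: d = -35.806 mm → contributes +6 552 698 mm⁴
  hole: d = 36.194 mm → contributes −37 103 mm⁴
Total I = 10 100 696 mm⁴.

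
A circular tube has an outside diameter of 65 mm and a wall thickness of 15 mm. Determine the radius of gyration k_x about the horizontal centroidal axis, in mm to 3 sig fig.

Treat the section as a set of non-overlapping primitives; coordinates are from the bounding-box lower-left.
Outer circle: ⌀65, A = 3318.3 mm², y = 32.5 mm, Ī = 876 241 mm⁴.
Bore (subtracted): ⌀35, A = 962.11 mm², y = 32.5 mm, Ī = 73 662 mm⁴.
By symmetry the centroid is at mid-height, ȳ = 32.5 mm.
All pieces are centred on the horizontal centroidal axis, so I = ΣĪ (holes subtracted) = 802 579 mm⁴.
Radius of gyration: k = √(I/A) = √(802 579 / 2356.2) = 18.456 mm.

k_x ≈ 18.5 mm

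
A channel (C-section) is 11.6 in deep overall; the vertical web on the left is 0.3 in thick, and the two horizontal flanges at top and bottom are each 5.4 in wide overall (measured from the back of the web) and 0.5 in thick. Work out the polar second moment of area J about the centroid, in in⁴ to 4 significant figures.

J ≈ 222.4 in⁴

Split into non-overlapping primitives; take the origin at the lower-left of the bounding box.
Web: 0.3 × 11.6, A = 3.48 in², y = 5.8 in, Ī = 39.0224 in⁴.
Top flange (beyond web): 5.1 × 0.5, A = 2.55 in², y = 11.35 in, Ī = 0.053125 in⁴.
Bottom flange (beyond web): 5.1 × 0.5, A = 2.55 in², y = 0.25 in, Ī = 0.053125 in⁴.
By symmetry the centroid is at mid-height, ȳ = 5.8 in.
Transfer each piece to the centroidal x-axis using Ī + A·d² with d = y − 5.8:
  web: d = 0 in → contributes +39.0224 in⁴
  top flange (beyond web): d = 5.55 in → contributes +78.5995 in⁴
  bottom flange (beyond web): d = -5.55 in → contributes +78.5995 in⁴
Total I = 196.221 in⁴.
For the y-axis: x̄ = 1.7549 in.
Repeating about the centroidal y-axis gives I_y = 26.1599 in⁴.
Polar second moment: J = I_x + I_y = 222.381 in⁴.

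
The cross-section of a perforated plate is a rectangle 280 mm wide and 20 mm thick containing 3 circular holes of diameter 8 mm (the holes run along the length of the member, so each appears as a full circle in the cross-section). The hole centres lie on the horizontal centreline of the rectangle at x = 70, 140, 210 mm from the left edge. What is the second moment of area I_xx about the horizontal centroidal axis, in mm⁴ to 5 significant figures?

I_xx ≈ 1.8606 × 10⁵ mm⁴

Treat the section as a set of non-overlapping primitives; coordinates are from the bounding-box lower-left.
Plate: 280 × 20, A = 5 600 mm², y = 10 mm, Ī = 186666.7 mm⁴.
Hole 1 (subtracted): ⌀8, A = 50.26548 mm², y = 10 mm, Ī = 201.0619 mm⁴.
Hole 2 (subtracted): ⌀8, A = 50.26548 mm², y = 10 mm, Ī = 201.0619 mm⁴.
Hole 3 (subtracted): ⌀8, A = 50.26548 mm², y = 10 mm, Ī = 201.0619 mm⁴.
By symmetry the centroid is at mid-height, ȳ = 10 mm.
All pieces are centred on the horizontal centroidal axis, so I = ΣĪ (holes subtracted) = 186063.5 mm⁴.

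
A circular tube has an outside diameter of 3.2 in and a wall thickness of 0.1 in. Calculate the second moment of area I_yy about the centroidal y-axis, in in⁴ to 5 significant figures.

Split into non-overlapping primitives; take the origin at the lower-left of the bounding box.
Outer circle: ⌀3.2, A = 8.042477 in², x = 1.6 in, Ī = 5.147185 in⁴.
Bore (subtracted): ⌀3, A = 7.068583 in², x = 1.6 in, Ī = 3.976078 in⁴.
By symmetry the centroid is at mid-width, x̄ = 1.6 in.
All pieces are centred on the centroidal y-axis, so I = ΣĪ (holes subtracted) = 1.171107 in⁴.

I_yy ≈ 1.1711 in⁴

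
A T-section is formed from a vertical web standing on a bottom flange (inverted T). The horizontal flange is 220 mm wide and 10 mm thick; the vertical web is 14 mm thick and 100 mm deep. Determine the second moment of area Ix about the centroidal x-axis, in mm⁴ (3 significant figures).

Decompose the section into non-overlapping parts with the origin at the bottom-left of its bounding rectangle.
Flange: 220 × 10, A = 2 200 mm², y = 5 mm, Ī = 18 333 mm⁴.
Web: 14 × 100, A = 1 400 mm², y = 60 mm, Ī = 1 166 667 mm⁴.
Centroid: ȳ = ΣA·y / ΣA = 26.389 mm.
Transfer each piece to the centroidal x-axis using Ī + A·d² with d = y − 26.389:
  flange: d = -21.389 mm → contributes +1 024 799 mm⁴
  web: d = 33.611 mm → contributes +2 748 256 mm⁴
Total I = 3 773 056 mm⁴.

Ix ≈ 3.77 × 10⁶ mm⁴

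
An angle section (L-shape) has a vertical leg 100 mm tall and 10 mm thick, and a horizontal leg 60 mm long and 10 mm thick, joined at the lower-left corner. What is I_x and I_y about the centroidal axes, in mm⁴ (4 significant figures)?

Break the section into simple shapes (no overlaps), measuring from the bottom-left corner of the bounding box.
Vertical leg: 10 × 100, A = 1 000 mm², y = 50 mm, Ī = 833 333 mm⁴.
Horizontal leg (remainder): 50 × 10, A = 500 mm², y = 5 mm, Ī = 4166.67 mm⁴.
Centroid: ȳ = ΣA·y / ΣA = 35 mm.
Transfer each piece to the centroidal x-axis using Ī + A·d² with d = y − 35:
  vertical leg: d = 15 mm → contributes +1 058 333 mm⁴
  horizontal leg (remainder): d = -30 mm → contributes +454 167 mm⁴
Total I = 1 512 500 mm⁴.
For the y-axis: x̄ = 15 mm.
Repeating about the centroidal y-axis gives I_y = 412 500 mm⁴.

I_x ≈ 1.513 × 10⁶ mm⁴, I_y ≈ 4.125 × 10⁵ mm⁴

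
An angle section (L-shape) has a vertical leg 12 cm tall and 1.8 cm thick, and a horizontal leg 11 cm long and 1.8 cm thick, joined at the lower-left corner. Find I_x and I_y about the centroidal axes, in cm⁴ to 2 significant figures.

Break the section into simple shapes (no overlaps), measuring from the bottom-left corner of the bounding box.
Vertical leg: 1.8 × 12, A = 21.6 cm², y = 6 cm, Ī = 259.2 cm⁴.
Horizontal leg (remainder): 9.2 × 1.8, A = 16.56 cm², y = 0.9 cm, Ī = 4.471 cm⁴.
Centroid: ȳ = ΣA·y / ΣA = 3.787 cm.
Transfer each piece to the centroidal x-axis using Ī + A·d² with d = y − 3.787:
  vertical leg: d = 2.213 cm → contributes +365 cm⁴
  horizontal leg (remainder): d = -2.887 cm → contributes +142.5 cm⁴
Total I = 507.5 cm⁴.
For the y-axis: x̄ = 3.287 cm.
Repeating about the centroidal y-axis gives I_y = 406.2 cm⁴.

I_x ≈ 510 cm⁴, I_y ≈ 410 cm⁴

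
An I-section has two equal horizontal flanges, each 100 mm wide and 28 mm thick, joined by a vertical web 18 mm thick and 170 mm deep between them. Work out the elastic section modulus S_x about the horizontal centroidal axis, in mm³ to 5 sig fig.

S_x ≈ 5.5417 × 10⁵ mm³

Split into non-overlapping primitives; take the origin at the lower-left of the bounding box.
Bottom flange: 100 × 28, A = 2 800 mm², y = 14 mm, Ī = 182933.3 mm⁴.
Web: 18 × 170, A = 3 060 mm², y = 113 mm, Ī = 7 369 500 mm⁴.
Top flange: 100 × 28, A = 2 800 mm², y = 212 mm, Ī = 182933.3 mm⁴.
By symmetry the centroid is at mid-height, ȳ = 113 mm.
Transfer each piece to the horizontal centroidal axis using Ī + A·d² with d = y − 113:
  bottom flange: d = -99 mm → contributes +27 625 733 mm⁴
  web: d = 0 mm → contributes +7 369 500 mm⁴
  top flange: d = 99 mm → contributes +27 625 733 mm⁴
Total I = 62 620 967 mm⁴.
Extreme fibre distance c = 113 mm; S = I/c = 554167.8 mm³.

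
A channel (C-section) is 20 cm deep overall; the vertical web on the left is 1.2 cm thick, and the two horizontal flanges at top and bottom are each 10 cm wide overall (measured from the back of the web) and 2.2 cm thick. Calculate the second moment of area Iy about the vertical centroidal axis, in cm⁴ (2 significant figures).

Split into non-overlapping primitives; take the origin at the lower-left of the bounding box.
Web: 1.2 × 20, A = 24 cm², x = 0.6 cm, Ī = 2.88 cm⁴.
Top flange (beyond web): 8.8 × 2.2, A = 19.36 cm², x = 5.6 cm, Ī = 124.9 cm⁴.
Bottom flange (beyond web): 8.8 × 2.2, A = 19.36 cm², x = 5.6 cm, Ī = 124.9 cm⁴.
Centroid: x̄ = ΣA·x / ΣA = 3.687 cm.
Transfer each piece to the vertical centroidal axis using Ī + A·d² with d = x − 3.687:
  web: d = -3.087 cm → contributes +231.6 cm⁴
  top flange (beyond web): d = 1.913 cm → contributes +195.8 cm⁴
  bottom flange (beyond web): d = 1.913 cm → contributes +195.8 cm⁴
Total I = 623.2 cm⁴.

Iy ≈ 620 cm⁴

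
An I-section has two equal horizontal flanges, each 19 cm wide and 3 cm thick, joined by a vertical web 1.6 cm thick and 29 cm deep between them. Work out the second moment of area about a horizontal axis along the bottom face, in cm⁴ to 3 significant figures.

Split into non-overlapping primitives; take the origin at the lower-left of the bounding box.
Bottom flange: 19 × 3, A = 57 cm², y = 1.5 cm, Ī = 42.75 cm⁴.
Web: 1.6 × 29, A = 46.4 cm², y = 17.5 cm, Ī = 3251.9 cm⁴.
Top flange: 19 × 3, A = 57 cm², y = 33.5 cm, Ī = 42.75 cm⁴.
Transfer each piece to a horizontal axis along the bottom face using Ī + A·d² with d = y − 0:
  bottom flange: d = 1.5 cm → contributes +171 cm⁴
  web: d = 17.5 cm → contributes +17 462 cm⁴
  top flange: d = 33.5 cm → contributes +64 011 cm⁴
Total I = 81 644 cm⁴.

I_base ≈ 8.16 × 10⁴ cm⁴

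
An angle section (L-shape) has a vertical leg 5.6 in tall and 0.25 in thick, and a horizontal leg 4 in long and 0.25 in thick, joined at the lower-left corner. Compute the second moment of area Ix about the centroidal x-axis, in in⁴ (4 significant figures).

Treat the section as a set of non-overlapping primitives; coordinates are from the bounding-box lower-left.
Vertical leg: 0.25 × 5.6, A = 1.4 in², y = 2.8 in, Ī = 3.65867 in⁴.
Horizontal leg (remainder): 3.75 × 0.25, A = 0.9375 in², y = 0.125 in, Ī = 0.00488281 in⁴.
Centroid: ȳ = ΣA·y / ΣA = 1.72714 in.
Transfer each piece to the centroidal x-axis using Ī + A·d² with d = y − 1.72714:
  vertical leg: d = 1.07286 in → contributes +5.27011 in⁴
  horizontal leg (remainder): d = -1.60214 in → contributes +2.4113 in⁴
Total I = 7.68141 in⁴.

Ix ≈ 7.681 in⁴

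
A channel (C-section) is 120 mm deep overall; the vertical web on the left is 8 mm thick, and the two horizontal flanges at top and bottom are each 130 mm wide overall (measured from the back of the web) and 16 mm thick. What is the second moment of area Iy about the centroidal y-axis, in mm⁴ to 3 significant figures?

Iy ≈ 8.10 × 10⁶ mm⁴

Decompose the section into non-overlapping parts with the origin at the bottom-left of its bounding rectangle.
Web: 8 × 120, A = 960 mm², x = 4 mm, Ī = 5 120 mm⁴.
Top flange (beyond web): 122 × 16, A = 1 952 mm², x = 69 mm, Ī = 2 421 131 mm⁴.
Bottom flange (beyond web): 122 × 16, A = 1 952 mm², x = 69 mm, Ī = 2 421 131 mm⁴.
Centroid: x̄ = ΣA·x / ΣA = 56.171 mm.
Transfer each piece to the centroidal y-axis using Ī + A·d² with d = x − 56.171:
  web: d = -52.171 mm → contributes +2 618 066 mm⁴
  top flange (beyond web): d = 12.829 mm → contributes +2 742 395 mm⁴
  bottom flange (beyond web): d = 12.829 mm → contributes +2 742 395 mm⁴
Total I = 8 102 855 mm⁴.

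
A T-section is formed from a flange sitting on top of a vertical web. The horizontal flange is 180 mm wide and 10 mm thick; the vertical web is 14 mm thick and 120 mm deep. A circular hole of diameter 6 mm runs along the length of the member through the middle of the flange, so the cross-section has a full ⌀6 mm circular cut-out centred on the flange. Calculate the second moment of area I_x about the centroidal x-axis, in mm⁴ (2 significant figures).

Decompose the section into non-overlapping parts with the origin at the bottom-left of its bounding rectangle.
Flange: 180 × 10, A = 1 800 mm², y = 125 mm, Ī = 15 000 mm⁴.
Web: 14 × 120, A = 1 680 mm², y = 60 mm, Ī = 2 016 000 mm⁴.
Hole (subtracted): ⌀6, A = 28.27 mm², y = 125 mm, Ī = 63.62 mm⁴.
Centroid: ȳ = ΣA·y / ΣA = 93.36 mm.
Transfer each piece to the centroidal x-axis using Ī + A·d² with d = y − 93.36:
  flange: d = 31.64 mm → contributes +1 816 546 mm⁴
  web: d = -33.36 mm → contributes +3 886 064 mm⁴
  hole: d = 31.64 mm → contributes −28 362 mm⁴
Total I = 5 674 247 mm⁴.

I_x ≈ 5.7 × 10⁶ mm⁴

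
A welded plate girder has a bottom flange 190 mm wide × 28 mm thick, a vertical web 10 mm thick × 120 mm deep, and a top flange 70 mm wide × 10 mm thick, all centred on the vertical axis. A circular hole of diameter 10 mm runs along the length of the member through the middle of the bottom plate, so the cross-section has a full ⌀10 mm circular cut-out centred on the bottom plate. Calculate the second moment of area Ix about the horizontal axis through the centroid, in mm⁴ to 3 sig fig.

Treat the section as a set of non-overlapping primitives; coordinates are from the bounding-box lower-left.
Bottom plate: 190 × 28, A = 5 320 mm², y = 14 mm, Ī = 347 573 mm⁴.
Web plate: 10 × 120, A = 1 200 mm², y = 88 mm, Ī = 1 440 000 mm⁴.
Top plate: 70 × 10, A = 700 mm², y = 153 mm, Ī = 5833.3 mm⁴.
Hole (subtracted): ⌀10, A = 78.54 mm², y = 14 mm, Ī = 490.87 mm⁴.
Centroid: ȳ = ΣA·y / ΣA = 40.059 mm.
Transfer each piece to the horizontal axis through the centroid using Ī + A·d² with d = y − 40.059:
  bottom plate: d = -26.059 mm → contributes +3 960 260 mm⁴
  web plate: d = 47.941 mm → contributes +4 197 996 mm⁴
  top plate: d = 112.94 mm → contributes +8 934 787 mm⁴
  hole: d = -26.059 mm → contributes −53 825 mm⁴
Total I = 17 039 218 mm⁴.

Ix ≈ 1.70 × 10⁷ mm⁴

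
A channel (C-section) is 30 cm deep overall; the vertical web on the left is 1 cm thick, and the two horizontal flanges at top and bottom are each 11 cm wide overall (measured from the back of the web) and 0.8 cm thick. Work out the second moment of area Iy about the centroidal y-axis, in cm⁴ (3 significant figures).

Iy ≈ 451 cm⁴

Split into non-overlapping primitives; take the origin at the lower-left of the bounding box.
Web: 1 × 30, A = 30 cm², x = 0.5 cm, Ī = 2.5 cm⁴.
Top flange (beyond web): 10 × 0.8, A = 8 cm², x = 6 cm, Ī = 66.667 cm⁴.
Bottom flange (beyond web): 10 × 0.8, A = 8 cm², x = 6 cm, Ī = 66.667 cm⁴.
Centroid: x̄ = ΣA·x / ΣA = 2.413 cm.
Transfer each piece to the centroidal y-axis using Ī + A·d² with d = x − 2.413:
  web: d = -1.913 cm → contributes +112.29 cm⁴
  top flange (beyond web): d = 3.587 cm → contributes +169.6 cm⁴
  bottom flange (beyond web): d = 3.587 cm → contributes +169.6 cm⁴
Total I = 451.49 cm⁴.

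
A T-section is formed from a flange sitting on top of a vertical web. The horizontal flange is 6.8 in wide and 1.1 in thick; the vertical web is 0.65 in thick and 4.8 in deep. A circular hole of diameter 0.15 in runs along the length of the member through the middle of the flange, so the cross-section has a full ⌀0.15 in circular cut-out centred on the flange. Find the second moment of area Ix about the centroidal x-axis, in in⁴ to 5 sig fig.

Ix ≈ 25.891 in⁴

Break the section into simple shapes (no overlaps), measuring from the bottom-left corner of the bounding box.
Flange: 6.8 × 1.1, A = 7.48 in², y = 5.35 in, Ī = 0.7542333 in⁴.
Web: 0.65 × 4.8, A = 3.12 in², y = 2.4 in, Ī = 5.9904 in⁴.
Hole (subtracted): ⌀0.15, A = 0.01767146 in², y = 5.35 in, Ī = 0.00002485049 in⁴.
Centroid: ȳ = ΣA·y / ΣA = 4.480248 in.
Transfer each piece to the centroidal x-axis using Ī + A·d² with d = y − 4.480248:
  flange: d = 0.8697519 in → contributes +6.412616 in⁴
  web: d = -2.080248 in → contributes +19.49199 in⁴
  hole: d = 0.8697519 in → contributes −0.01339275 in⁴
Total I = 25.89121 in⁴.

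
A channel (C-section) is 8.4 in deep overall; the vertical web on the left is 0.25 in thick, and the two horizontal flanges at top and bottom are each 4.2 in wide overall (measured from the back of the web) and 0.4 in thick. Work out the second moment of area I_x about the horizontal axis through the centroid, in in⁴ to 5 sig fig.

I_x ≈ 62.950 in⁴

Treat the section as a set of non-overlapping primitives; coordinates are from the bounding-box lower-left.
Web: 0.25 × 8.4, A = 2.1 in², y = 4.2 in, Ī = 12.348 in⁴.
Top flange (beyond web): 3.95 × 0.4, A = 1.58 in², y = 8.2 in, Ī = 0.02106667 in⁴.
Bottom flange (beyond web): 3.95 × 0.4, A = 1.58 in², y = 0.2 in, Ī = 0.02106667 in⁴.
By symmetry the centroid is at mid-height, ȳ = 4.2 in.
Transfer each piece to the horizontal axis through the centroid using Ī + A·d² with d = y − 4.2:
  web: d = 0 in → contributes +12.348 in⁴
  top flange (beyond web): d = 4 in → contributes +25.30107 in⁴
  bottom flange (beyond web): d = -4 in → contributes +25.30107 in⁴
Total I = 62.95013 in⁴.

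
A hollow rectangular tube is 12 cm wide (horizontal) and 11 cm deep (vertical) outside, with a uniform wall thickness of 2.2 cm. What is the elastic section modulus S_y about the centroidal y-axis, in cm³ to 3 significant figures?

Split into non-overlapping primitives; take the origin at the lower-left of the bounding box.
Outer rectangle: 12 × 11, A = 132 cm², x = 6 cm, Ī = 1 584 cm⁴.
Inner void (subtracted): 7.6 × 6.6, A = 50.16 cm², x = 6 cm, Ī = 241.44 cm⁴.
By symmetry the centroid is at mid-width, x̄ = 6 cm.
All pieces are centred on the centroidal y-axis, so I = ΣĪ (holes subtracted) = 1342.6 cm⁴.
Extreme fibre distance c = 6 cm; S = I/c = 223.76 cm³.

S_y ≈ 224 cm³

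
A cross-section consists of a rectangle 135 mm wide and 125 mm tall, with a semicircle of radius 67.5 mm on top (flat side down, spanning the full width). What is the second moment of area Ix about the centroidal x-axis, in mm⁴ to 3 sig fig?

Ix ≈ 6.60 × 10⁷ mm⁴

Treat the section as a set of non-overlapping primitives; coordinates are from the bounding-box lower-left.
Rectangular body: 135 × 125, A = 16 875 mm², y = 62.5 mm, Ī = 21 972 656 mm⁴.
Semicircular cap: semicircle r = 67.5, A = 7156.9 mm², y = 153.65 mm, Ī = 2 278 490 mm⁴.
Centroid: ȳ = ΣA·y / ΣA = 89.645 mm.
Transfer each piece to the centroidal x-axis using Ī + A·d² with d = y − 89.645:
  rectangular body: d = -27.145 mm → contributes +34 406 751 mm⁴
  semicircular cap: d = 64.003 mm → contributes +31 596 233 mm⁴
Total I = 66 002 984 mm⁴.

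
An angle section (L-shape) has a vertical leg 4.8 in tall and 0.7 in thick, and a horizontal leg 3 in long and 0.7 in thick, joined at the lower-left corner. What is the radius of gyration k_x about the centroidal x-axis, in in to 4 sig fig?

Decompose the section into non-overlapping parts with the origin at the bottom-left of its bounding rectangle.
Vertical leg: 0.7 × 4.8, A = 3.36 in², y = 2.4 in, Ī = 6.4512 in⁴.
Horizontal leg (remainder): 2.3 × 0.7, A = 1.61 in², y = 0.35 in, Ī = 0.0657417 in⁴.
Centroid: ȳ = ΣA·y / ΣA = 1.73592 in.
Transfer each piece to the centroidal x-axis using Ī + A·d² with d = y − 1.73592:
  vertical leg: d = 0.664085 in → contributes +7.93299 in⁴
  horizontal leg (remainder): d = -1.38592 in → contributes +3.15817 in⁴
Total I = 11.0912 in⁴.
Radius of gyration: k = √(I/A) = √(11.0912 / 4.97) = 1.49386 in.

k_x ≈ 1.494 in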